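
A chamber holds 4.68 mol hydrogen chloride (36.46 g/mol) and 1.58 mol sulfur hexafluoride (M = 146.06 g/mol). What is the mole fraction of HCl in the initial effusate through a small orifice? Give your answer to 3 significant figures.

The effusion rate of species i is ∝ p_i/√M_i ∝ n_i/√M_i.
So x_HCl in the escaping gas = (n_HCl/√M_HCl) / Σ(n_i/√M_i)
= (4.68/√36.46) / (4.68/√36.46 + 1.58/√146.06) = 0.7751/(0.7751 + 0.1307) = 0.856.

0.856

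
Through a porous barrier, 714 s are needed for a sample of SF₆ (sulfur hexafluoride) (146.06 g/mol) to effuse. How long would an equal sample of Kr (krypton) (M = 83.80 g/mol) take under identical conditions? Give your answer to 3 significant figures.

Using Graham's law: t_Kr/t_SF₆ = √(M_Kr/M_SF₆) = √(83.80/146.06) = √0.5737 = 0.7575.
So the time for Kr is 714 × 0.7575 = 541 s.

541 s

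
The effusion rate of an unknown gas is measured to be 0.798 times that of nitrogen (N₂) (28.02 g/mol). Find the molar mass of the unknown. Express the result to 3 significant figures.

Using Graham's law: rate_X/rate_N₂ = √(M_N₂/M_X).
0.798 = √(28.02/M_X)
M_X = 28.02 / 0.798² = 28.02 / 0.6368 = 44.0 g/mol

44.0 g/mol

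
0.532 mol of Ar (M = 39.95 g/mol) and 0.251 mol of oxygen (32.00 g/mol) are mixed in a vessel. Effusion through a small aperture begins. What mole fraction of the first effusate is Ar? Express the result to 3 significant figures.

Each component's effusion rate ∝ (its partial pressure)·(1/√M) ∝ n_i/√M_i.
Mole fraction of Ar in the effusate = (n_Ar/√M_Ar) / (n_Ar/√M_Ar + n_O₂/√M_O₂)
= (0.532/√39.95) / (0.532/√39.95 + 0.251/√32.00) = 0.08417/(0.08417 + 0.04437) = 0.655.

0.655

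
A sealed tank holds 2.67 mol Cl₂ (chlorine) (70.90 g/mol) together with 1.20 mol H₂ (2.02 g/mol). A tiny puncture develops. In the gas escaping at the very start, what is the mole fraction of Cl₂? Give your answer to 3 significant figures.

Effusion rate of each component ∝ n_i/√M_i (partial pressure × 1/√M).
x_Cl₂(eff) = (n_Cl₂/√M_Cl₂) / (n_Cl₂/√M_Cl₂ + n_H₂/√M_H₂)
= (2.67/√70.90) / (2.67/√70.90 + 1.20/√2.02) = 0.3171/(0.3171 + 0.8443) = 0.273.

0.273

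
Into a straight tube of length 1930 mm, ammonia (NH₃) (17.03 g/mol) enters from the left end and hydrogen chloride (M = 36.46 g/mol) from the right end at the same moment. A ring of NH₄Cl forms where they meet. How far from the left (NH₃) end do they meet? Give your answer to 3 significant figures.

1150 mm

Distances travelled in equal time are proportional to diffusion rates, so d_NH₃/d_HCl = √(M_HCl/M_NH₃) = √(36.46/17.03) = 1.463.
With d_NH₃ + d_HCl = 1930 mm, d_HCl = 1930/(1 + 1.463) = 783.5 mm.
d_NH₃ = 1930 − 783.5 = 1150 mm.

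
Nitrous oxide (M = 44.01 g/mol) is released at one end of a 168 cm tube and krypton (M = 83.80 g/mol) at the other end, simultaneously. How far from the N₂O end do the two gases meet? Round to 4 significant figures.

In equal time, each gas travels a distance ∝ its rate ∝ 1/√M, so d_N₂O/d_Kr = √(M_Kr/M_N₂O) = √(83.80/44.01) = 1.380.
With d_N₂O + d_Kr = 168 cm, d_Kr = 168/(1 + 1.380) = 70.59 cm.
d_N₂O = 168 − 70.59 = 97.41 cm.

97.41 cm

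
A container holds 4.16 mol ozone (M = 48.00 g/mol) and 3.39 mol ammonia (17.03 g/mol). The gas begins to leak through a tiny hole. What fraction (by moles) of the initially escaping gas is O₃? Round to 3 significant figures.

Rate_i ∝ x_i/√M_i (Graham's law weighted by mole fraction), so the effusate composition follows n_i/√M_i.
x_O₃(eff) = (n_O₃/√M_O₃) / (n_O₃/√M_O₃ + n_NH₃/√M_NH₃)
= (4.16/√48.00) / (4.16/√48.00 + 3.39/√17.03) = 0.6004/(0.6004 + 0.8215) = 0.422.

0.422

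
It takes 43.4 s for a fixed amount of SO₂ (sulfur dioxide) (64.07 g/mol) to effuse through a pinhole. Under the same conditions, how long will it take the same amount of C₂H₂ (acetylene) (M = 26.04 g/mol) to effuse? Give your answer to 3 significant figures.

Using Graham's law: t_C₂H₂/t_SO₂ = √(M_C₂H₂/M_SO₂) = √(26.04/64.07) = √0.4064 = 0.6375.
So the time for C₂H₂ is 43.4 × 0.6375 = 27.7 s.

27.7 s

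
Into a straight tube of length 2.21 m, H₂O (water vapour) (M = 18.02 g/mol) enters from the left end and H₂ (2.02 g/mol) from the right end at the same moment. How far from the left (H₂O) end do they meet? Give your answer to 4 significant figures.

In equal time, each gas travels a distance ∝ its rate ∝ 1/√M, so d_H₂O/d_H₂ = √(M_H₂/M_H₂O) = √(2.02/18.02) = 0.3348.
With d_H₂O + d_H₂ = 2.21 m, d_H₂ = 2.21/(1 + 0.3348) = 1.656 m.
d_H₂O = 2.21 − 1.656 = 0.5543 m.

0.5543 m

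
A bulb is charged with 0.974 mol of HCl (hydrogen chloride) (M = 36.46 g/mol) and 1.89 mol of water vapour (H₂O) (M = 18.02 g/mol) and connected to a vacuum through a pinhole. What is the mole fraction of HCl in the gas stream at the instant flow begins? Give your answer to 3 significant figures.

Each component's effusion rate ∝ (its partial pressure)·(1/√M) ∝ n_i/√M_i.
So x_HCl in the escaping gas = (n_HCl/√M_HCl) / Σ(n_i/√M_i)
= (0.974/√36.46) / (0.974/√36.46 + 1.89/√18.02) = 0.1613/(0.1613 + 0.4452) = 0.266.

0.266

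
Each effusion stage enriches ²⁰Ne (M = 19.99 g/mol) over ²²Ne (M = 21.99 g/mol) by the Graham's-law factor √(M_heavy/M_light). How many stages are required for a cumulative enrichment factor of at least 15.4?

58

With α = √(21.99/19.99) per stage, ln α = ½ ln(1.10005) = 0.04768.
Need α^N ≥ 15.4 ⇒ N ≥ ln(15.4) / ln α = 2.734 / 0.04768 = 57.35.
Rounding up, N = 58 stages.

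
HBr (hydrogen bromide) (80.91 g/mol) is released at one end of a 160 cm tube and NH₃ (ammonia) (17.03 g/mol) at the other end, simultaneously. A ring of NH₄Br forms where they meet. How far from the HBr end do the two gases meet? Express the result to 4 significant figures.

Distances travelled in equal time are proportional to diffusion rates, so d_HBr/d_NH₃ = √(M_NH₃/M_HBr) = √(17.03/80.91) = 0.4588.
With d_HBr + d_NH₃ = 160 cm, d_NH₃ = 160/(1 + 0.4588) = 109.7 cm.
d_HBr = 160 − 109.7 = 50.32 cm.

50.32 cm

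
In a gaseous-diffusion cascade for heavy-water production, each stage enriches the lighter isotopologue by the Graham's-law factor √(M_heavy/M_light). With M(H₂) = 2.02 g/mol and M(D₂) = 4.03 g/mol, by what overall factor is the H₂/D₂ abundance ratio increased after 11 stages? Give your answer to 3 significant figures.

Each stage multiplies the ratio by α = √(4.03/2.02), so after 11 stages the overall factor is α^11 = (4.03/2.02)^(11/2).
= 1.99505^(11/2) = 44.6.

44.6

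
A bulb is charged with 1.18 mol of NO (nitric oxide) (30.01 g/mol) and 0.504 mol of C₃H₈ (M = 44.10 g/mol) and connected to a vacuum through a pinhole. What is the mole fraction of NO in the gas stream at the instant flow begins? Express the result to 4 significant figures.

Each component's effusion rate ∝ (its partial pressure)·(1/√M) ∝ n_i/√M_i.
Mole fraction of NO in the effusate = (n_NO/√M_NO) / (n_NO/√M_NO + n_C₃H₈/√M_C₃H₈)
= (1.18/√30.01) / (1.18/√30.01 + 0.504/√44.10) = 0.2154/(0.2154 + 0.07589) = 0.7395.

0.7395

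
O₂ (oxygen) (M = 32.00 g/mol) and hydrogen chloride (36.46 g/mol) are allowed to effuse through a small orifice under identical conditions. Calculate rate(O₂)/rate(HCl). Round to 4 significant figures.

Since effusion rate ∝ 1/√M, rate_O₂/rate_HCl = √(M_HCl/M_O₂) = √(36.46/32.00) = √1.139 = 1.067.

1.067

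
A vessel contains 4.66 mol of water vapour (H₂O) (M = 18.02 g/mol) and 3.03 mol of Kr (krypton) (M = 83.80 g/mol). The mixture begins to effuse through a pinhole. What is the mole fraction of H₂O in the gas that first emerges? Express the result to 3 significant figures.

The effusion rate of species i is ∝ p_i/√M_i ∝ n_i/√M_i.
x_H₂O(eff) = (n_H₂O/√M_H₂O) / (n_H₂O/√M_H₂O + n_Kr/√M_Kr)
= (4.66/√18.02) / (4.66/√18.02 + 3.03/√83.80) = 1.098/(1.098 + 0.3310) = 0.768.

0.768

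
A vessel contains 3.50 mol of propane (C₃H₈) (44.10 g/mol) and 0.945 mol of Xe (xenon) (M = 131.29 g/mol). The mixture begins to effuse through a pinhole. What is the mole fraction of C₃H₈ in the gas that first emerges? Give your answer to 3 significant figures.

0.865

The effusion rate of species i is ∝ p_i/√M_i ∝ n_i/√M_i.
So x_C₃H₈ in the escaping gas = (n_C₃H₈/√M_C₃H₈) / Σ(n_i/√M_i)
= (3.50/√44.10) / (3.50/√44.10 + 0.945/√131.29) = 0.5270/(0.5270 + 0.08247) = 0.865.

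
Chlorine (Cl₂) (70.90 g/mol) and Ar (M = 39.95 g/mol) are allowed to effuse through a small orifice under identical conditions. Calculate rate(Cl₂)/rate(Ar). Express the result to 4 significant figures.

From Graham's law, rate_Cl₂/rate_Ar = √(M_Ar/M_Cl₂) = √(39.95/70.90) = √0.5635 = 0.7506.

0.7506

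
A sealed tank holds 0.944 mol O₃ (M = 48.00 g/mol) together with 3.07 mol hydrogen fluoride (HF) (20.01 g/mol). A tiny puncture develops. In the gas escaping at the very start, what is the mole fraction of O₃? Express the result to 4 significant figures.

0.1656

Effusion rate of each component ∝ n_i/√M_i (partial pressure × 1/√M).
Mole fraction of O₃ in the effusate = (n_O₃/√M_O₃) / (n_O₃/√M_O₃ + n_HF/√M_HF)
= (0.944/√48.00) / (0.944/√48.00 + 3.07/√20.01) = 0.1363/(0.1363 + 0.6863) = 0.1656.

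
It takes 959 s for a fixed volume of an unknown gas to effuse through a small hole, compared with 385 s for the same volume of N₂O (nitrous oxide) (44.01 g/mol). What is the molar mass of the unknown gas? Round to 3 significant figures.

273 g/mol

Graham's law gives t_X/t_N₂O = √(M_X/M_N₂O).
959/385 = 2.491 = √(M_X/44.01)
M_X = 44.01 × 2.491² = 44.01 × 6.205 = 273 g/mol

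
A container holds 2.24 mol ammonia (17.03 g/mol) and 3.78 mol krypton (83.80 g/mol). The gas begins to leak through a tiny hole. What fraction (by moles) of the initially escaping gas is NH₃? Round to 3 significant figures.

Rate_i ∝ x_i/√M_i (Graham's law weighted by mole fraction), so the effusate composition follows n_i/√M_i.
Mole fraction of NH₃ in the effusate = (n_NH₃/√M_NH₃) / (n_NH₃/√M_NH₃ + n_Kr/√M_Kr)
= (2.24/√17.03) / (2.24/√17.03 + 3.78/√83.80) = 0.5428/(0.5428 + 0.4129) = 0.568.

0.568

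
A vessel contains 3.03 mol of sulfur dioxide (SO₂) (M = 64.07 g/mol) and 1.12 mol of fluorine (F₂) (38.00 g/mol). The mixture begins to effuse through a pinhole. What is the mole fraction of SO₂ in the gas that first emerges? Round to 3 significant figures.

Each component's effusion rate ∝ (its partial pressure)·(1/√M) ∝ n_i/√M_i.
So x_SO₂ in the escaping gas = (n_SO₂/√M_SO₂) / Σ(n_i/√M_i)
= (3.03/√64.07) / (3.03/√64.07 + 1.12/√38.00) = 0.3785/(0.3785 + 0.1817) = 0.676.

0.676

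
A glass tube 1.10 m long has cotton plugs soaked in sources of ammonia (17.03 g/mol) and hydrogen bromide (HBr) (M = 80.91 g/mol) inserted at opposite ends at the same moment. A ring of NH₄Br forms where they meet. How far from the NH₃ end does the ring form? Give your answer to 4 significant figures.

In equal time, each gas travels a distance ∝ its rate ∝ 1/√M, so d_NH₃/d_HBr = √(M_HBr/M_NH₃) = √(80.91/17.03) = 2.180.
With d_NH₃ + d_HBr = 1.10 m, d_HBr = 1.10/(1 + 2.180) = 0.3459 m.
d_NH₃ = 1.10 − 0.3459 = 0.7541 m.

0.7541 m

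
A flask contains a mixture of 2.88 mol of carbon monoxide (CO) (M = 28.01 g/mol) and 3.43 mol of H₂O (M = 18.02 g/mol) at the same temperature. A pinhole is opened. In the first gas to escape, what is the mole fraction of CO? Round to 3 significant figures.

Each component's effusion rate ∝ (its partial pressure)·(1/√M) ∝ n_i/√M_i.
So x_CO in the escaping gas = (n_CO/√M_CO) / Σ(n_i/√M_i)
= (2.88/√28.01) / (2.88/√28.01 + 3.43/√18.02) = 0.5442/(0.5442 + 0.8080) = 0.402.

0.402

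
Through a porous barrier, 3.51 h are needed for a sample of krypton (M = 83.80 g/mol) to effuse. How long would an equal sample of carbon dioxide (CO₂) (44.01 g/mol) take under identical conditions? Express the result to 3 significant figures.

2.54 h

By Graham's law, t_CO₂/t_Kr = √(M_CO₂/M_Kr) = √(44.01/83.80) = √0.5252 = 0.7247.
So the time for CO₂ is 3.51 × 0.7247 = 2.54 h.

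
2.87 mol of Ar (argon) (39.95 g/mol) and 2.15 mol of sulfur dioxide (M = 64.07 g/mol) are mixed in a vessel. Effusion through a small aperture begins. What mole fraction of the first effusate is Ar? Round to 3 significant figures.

0.628

The effusion rate of species i is ∝ p_i/√M_i ∝ n_i/√M_i.
Mole fraction of Ar in the effusate = (n_Ar/√M_Ar) / (n_Ar/√M_Ar + n_SO₂/√M_SO₂)
= (2.87/√39.95) / (2.87/√39.95 + 2.15/√64.07) = 0.4541/(0.4541 + 0.2686) = 0.628.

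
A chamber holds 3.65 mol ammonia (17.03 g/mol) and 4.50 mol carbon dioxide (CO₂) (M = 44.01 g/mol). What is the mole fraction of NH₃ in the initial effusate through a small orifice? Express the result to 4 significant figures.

0.5660

The effusion rate of species i is ∝ p_i/√M_i ∝ n_i/√M_i.
So x_NH₃ in the escaping gas = (n_NH₃/√M_NH₃) / Σ(n_i/√M_i)
= (3.65/√17.03) / (3.65/√17.03 + 4.50/√44.01) = 0.8845/(0.8845 + 0.6783) = 0.5660.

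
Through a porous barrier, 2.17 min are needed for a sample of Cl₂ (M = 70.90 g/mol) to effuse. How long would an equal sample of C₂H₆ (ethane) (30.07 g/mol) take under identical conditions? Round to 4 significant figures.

1.413 min

By Graham's law, t_C₂H₆/t_Cl₂ = √(M_C₂H₆/M_Cl₂) = √(30.07/70.90) = √0.4241 = 0.6512.
So the time for C₂H₆ is 2.17 × 0.6512 = 1.413 min.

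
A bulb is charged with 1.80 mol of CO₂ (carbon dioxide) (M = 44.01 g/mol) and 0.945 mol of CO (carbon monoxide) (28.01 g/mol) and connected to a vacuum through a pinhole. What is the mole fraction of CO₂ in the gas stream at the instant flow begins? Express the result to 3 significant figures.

The effusion rate of species i is ∝ p_i/√M_i ∝ n_i/√M_i.
So x_CO₂ in the escaping gas = (n_CO₂/√M_CO₂) / Σ(n_i/√M_i)
= (1.80/√44.01) / (1.80/√44.01 + 0.945/√28.01) = 0.2713/(0.2713 + 0.1786) = 0.603.

0.603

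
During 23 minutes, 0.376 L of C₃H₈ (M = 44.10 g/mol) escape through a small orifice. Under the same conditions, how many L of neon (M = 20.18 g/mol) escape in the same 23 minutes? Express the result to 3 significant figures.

0.556 L

By Graham's law, rate_Ne/rate_C₃H₈ = √(M_C₃H₈/M_Ne) = √(44.10/20.18) = √2.185 = 1.478.
So the volume for Ne is 0.376 × 1.478 = 0.556 L.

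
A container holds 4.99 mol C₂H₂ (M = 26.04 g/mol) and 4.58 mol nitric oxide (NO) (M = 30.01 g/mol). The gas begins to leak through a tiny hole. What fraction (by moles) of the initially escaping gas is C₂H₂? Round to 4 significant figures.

0.5391

Effusion rate of each component ∝ n_i/√M_i (partial pressure × 1/√M).
x_C₂H₂(eff) = (n_C₂H₂/√M_C₂H₂) / (n_C₂H₂/√M_C₂H₂ + n_NO/√M_NO)
= (4.99/√26.04) / (4.99/√26.04 + 4.58/√30.01) = 0.9779/(0.9779 + 0.8361) = 0.5391.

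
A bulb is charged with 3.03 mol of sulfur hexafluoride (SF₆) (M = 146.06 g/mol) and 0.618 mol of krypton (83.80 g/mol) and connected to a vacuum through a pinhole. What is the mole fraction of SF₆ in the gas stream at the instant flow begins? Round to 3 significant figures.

0.788

Each component's effusion rate ∝ (its partial pressure)·(1/√M) ∝ n_i/√M_i.
x_SF₆(eff) = (n_SF₆/√M_SF₆) / (n_SF₆/√M_SF₆ + n_Kr/√M_Kr)
= (3.03/√146.06) / (3.03/√146.06 + 0.618/√83.80) = 0.2507/(0.2507 + 0.06751) = 0.788.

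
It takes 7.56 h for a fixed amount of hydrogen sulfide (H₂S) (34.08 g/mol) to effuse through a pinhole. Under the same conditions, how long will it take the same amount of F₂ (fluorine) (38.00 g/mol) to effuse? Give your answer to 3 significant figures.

Since effusion rate ∝ 1/√M, t_F₂/t_H₂S = √(M_F₂/M_H₂S) = √(38.00/34.08) = √1.115 = 1.056.
So the time for F₂ is 7.56 × 1.056 = 7.98 h.

7.98 h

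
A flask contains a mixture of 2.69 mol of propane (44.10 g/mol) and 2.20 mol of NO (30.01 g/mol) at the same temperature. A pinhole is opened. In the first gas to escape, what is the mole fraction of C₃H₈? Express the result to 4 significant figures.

The effusion rate of species i is ∝ p_i/√M_i ∝ n_i/√M_i.
So x_C₃H₈ in the escaping gas = (n_C₃H₈/√M_C₃H₈) / Σ(n_i/√M_i)
= (2.69/√44.10) / (2.69/√44.10 + 2.20/√30.01) = 0.4051/(0.4051 + 0.4016) = 0.5022.

0.5022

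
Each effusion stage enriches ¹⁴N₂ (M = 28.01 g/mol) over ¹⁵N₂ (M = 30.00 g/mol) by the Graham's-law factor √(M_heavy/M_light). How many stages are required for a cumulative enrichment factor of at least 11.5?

72

With α = √(30.00/28.01) per stage, ln α = ½ ln(1.07105) = 0.03432.
Need α^N ≥ 11.5 ⇒ N ≥ ln(11.5) / ln α = 2.442 / 0.03432 = 71.17.
So at least 72 stages are needed.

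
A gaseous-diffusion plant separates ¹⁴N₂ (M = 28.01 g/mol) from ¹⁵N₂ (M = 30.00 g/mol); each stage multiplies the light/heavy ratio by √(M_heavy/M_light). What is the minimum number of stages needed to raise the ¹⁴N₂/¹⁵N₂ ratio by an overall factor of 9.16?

65

With α = √(30.00/28.01) per stage, ln α = ½ ln(1.07105) = 0.03432.
Need α^N ≥ 9.16 ⇒ N ≥ ln(9.16) / ln α = 2.215 / 0.03432 = 64.54.
Minimum whole number of stages: N = 65.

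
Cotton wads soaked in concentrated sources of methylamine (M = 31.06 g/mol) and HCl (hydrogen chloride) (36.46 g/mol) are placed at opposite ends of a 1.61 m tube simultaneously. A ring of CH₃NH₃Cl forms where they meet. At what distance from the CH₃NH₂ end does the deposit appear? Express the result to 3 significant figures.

Distances travelled in equal time are proportional to diffusion rates, so d_CH₃NH₂/d_HCl = √(M_HCl/M_CH₃NH₂) = √(36.46/31.06) = 1.083.
With d_CH₃NH₂ + d_HCl = 1.61 m, d_HCl = 1.61/(1 + 1.083) = 0.7728 m.
d_CH₃NH₂ = 1.61 − 0.7728 = 0.837 m.

0.837 m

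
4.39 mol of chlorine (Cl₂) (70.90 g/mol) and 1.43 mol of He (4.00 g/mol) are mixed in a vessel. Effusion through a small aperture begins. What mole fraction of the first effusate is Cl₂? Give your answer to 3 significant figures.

The effusion rate of species i is ∝ p_i/√M_i ∝ n_i/√M_i.
Mole fraction of Cl₂ in the effusate = (n_Cl₂/√M_Cl₂) / (n_Cl₂/√M_Cl₂ + n_He/√M_He)
= (4.39/√70.90) / (4.39/√70.90 + 1.43/√4.00) = 0.5214/(0.5214 + 0.7150) = 0.422.

0.422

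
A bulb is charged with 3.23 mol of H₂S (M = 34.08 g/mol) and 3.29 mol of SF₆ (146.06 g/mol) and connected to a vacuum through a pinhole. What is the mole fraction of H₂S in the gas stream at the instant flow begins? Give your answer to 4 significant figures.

The effusion rate of species i is ∝ p_i/√M_i ∝ n_i/√M_i.
Mole fraction of H₂S in the effusate = (n_H₂S/√M_H₂S) / (n_H₂S/√M_H₂S + n_SF₆/√M_SF₆)
= (3.23/√34.08) / (3.23/√34.08 + 3.29/√146.06) = 0.5533/(0.5533 + 0.2722) = 0.6702.

0.6702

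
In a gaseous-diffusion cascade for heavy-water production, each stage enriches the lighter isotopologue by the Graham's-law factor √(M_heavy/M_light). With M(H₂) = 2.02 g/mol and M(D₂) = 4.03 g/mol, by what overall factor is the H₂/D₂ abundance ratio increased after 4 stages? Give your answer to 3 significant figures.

The single-stage factor is √(M_heavy/M_light), so 4 stages give [√(4.03/2.02)]^4 = (4.03/2.02)^(4/2).
= 1.99505^2 = 3.98.

3.98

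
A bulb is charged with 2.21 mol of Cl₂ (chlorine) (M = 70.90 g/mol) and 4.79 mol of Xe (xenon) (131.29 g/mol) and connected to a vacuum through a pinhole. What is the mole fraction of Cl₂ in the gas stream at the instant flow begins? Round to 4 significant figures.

The effusion rate of species i is ∝ p_i/√M_i ∝ n_i/√M_i.
Mole fraction of Cl₂ in the effusate = (n_Cl₂/√M_Cl₂) / (n_Cl₂/√M_Cl₂ + n_Xe/√M_Xe)
= (2.21/√70.90) / (2.21/√70.90 + 4.79/√131.29) = 0.2625/(0.2625 + 0.4180) = 0.3857.

0.3857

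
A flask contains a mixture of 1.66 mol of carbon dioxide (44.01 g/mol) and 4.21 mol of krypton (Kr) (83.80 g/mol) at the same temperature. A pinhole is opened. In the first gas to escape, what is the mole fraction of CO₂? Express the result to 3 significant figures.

Effusion rate of each component ∝ n_i/√M_i (partial pressure × 1/√M).
x_CO₂(eff) = (n_CO₂/√M_CO₂) / (n_CO₂/√M_CO₂ + n_Kr/√M_Kr)
= (1.66/√44.01) / (1.66/√44.01 + 4.21/√83.80) = 0.2502/(0.2502 + 0.4599) = 0.352.

0.352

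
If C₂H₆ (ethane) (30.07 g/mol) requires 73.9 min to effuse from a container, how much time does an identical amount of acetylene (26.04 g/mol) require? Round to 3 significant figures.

68.8 min

Graham's law gives t_C₂H₂/t_C₂H₆ = √(M_C₂H₂/M_C₂H₆) = √(26.04/30.07) = √0.8660 = 0.9306.
So the time for C₂H₂ is 73.9 × 0.9306 = 68.8 min.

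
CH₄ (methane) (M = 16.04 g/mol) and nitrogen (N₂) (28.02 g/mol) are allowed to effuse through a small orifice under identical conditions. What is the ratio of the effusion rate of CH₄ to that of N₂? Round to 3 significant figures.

1.32

Graham's law gives rate_CH₄/rate_N₂ = √(M_N₂/M_CH₄) = √(28.02/16.04) = √1.747 = 1.32.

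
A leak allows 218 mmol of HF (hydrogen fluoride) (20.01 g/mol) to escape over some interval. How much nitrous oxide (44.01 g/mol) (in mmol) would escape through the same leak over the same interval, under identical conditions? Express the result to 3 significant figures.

Using Graham's law: rate_N₂O/rate_HF = √(M_HF/M_N₂O) = √(20.01/44.01) = √0.4547 = 0.6743.
So the amount for N₂O is 218 × 0.6743 = 147 mmol.

147 mmol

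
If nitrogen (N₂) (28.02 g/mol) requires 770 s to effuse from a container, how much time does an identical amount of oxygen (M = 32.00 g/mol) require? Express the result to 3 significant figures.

By Graham's law, t_O₂/t_N₂ = √(M_O₂/M_N₂) = √(32.00/28.02) = √1.142 = 1.069.
So the time for O₂ is 770 × 1.069 = 823 s.

823 s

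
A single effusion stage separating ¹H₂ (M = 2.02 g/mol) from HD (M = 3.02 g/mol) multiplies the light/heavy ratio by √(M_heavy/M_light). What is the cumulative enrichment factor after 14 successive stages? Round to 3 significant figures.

16.7

The single-stage factor is √(M_heavy/M_light), so 14 stages give [√(3.02/2.02)]^14 = (3.02/2.02)^(14/2).
= 1.49505^7 = 16.7.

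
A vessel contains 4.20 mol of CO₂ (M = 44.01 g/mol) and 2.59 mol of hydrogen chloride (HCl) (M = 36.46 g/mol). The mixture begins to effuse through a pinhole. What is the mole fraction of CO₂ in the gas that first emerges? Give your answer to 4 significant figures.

0.5961

Effusion rate of each component ∝ n_i/√M_i (partial pressure × 1/√M).
x_CO₂(eff) = (n_CO₂/√M_CO₂) / (n_CO₂/√M_CO₂ + n_HCl/√M_HCl)
= (4.20/√44.01) / (4.20/√44.01 + 2.59/√36.46) = 0.6331/(0.6331 + 0.4289) = 0.5961.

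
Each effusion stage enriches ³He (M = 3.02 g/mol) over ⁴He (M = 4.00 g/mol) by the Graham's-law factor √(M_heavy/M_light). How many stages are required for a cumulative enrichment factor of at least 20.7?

22

Per stage α = (4.00/3.02)^(1/2) = 1.32450^0.5, giving ln α = 0.1405.
Need α^N ≥ 20.7 ⇒ N ≥ ln(20.7) / ln α = 3.030 / 0.1405 = 21.56.
So at least 22 stages are needed.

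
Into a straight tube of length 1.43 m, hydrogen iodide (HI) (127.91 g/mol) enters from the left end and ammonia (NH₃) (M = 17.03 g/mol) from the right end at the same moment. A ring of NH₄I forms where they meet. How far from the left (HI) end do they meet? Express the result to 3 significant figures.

Graham's law gives d_HI/d_NH₃ = rate_HI/rate_NH₃ = √(M_NH₃/M_HI) = √(17.03/127.91) = 0.3649.
With d_HI + d_NH₃ = 1.43 m, d_NH₃ = 1.43/(1 + 0.3649) = 1.048 m.
d_HI = 1.43 − 1.048 = 0.382 m.

0.382 m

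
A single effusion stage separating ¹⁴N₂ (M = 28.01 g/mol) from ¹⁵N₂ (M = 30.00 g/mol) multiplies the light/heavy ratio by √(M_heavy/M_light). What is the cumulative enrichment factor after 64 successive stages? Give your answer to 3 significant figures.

8.99

Each stage multiplies the ratio by α = √(30.00/28.01), so after 64 stages the overall factor is α^64 = (30.00/28.01)^(64/2).
= 1.07105^32 = 8.99.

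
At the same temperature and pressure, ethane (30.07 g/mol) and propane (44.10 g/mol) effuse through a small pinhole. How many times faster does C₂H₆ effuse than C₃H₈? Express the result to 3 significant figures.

1.21

From Graham's law, rate_C₂H₆/rate_C₃H₈ = √(M_C₃H₈/M_C₂H₆) = √(44.10/30.07) = √1.467 = 1.21.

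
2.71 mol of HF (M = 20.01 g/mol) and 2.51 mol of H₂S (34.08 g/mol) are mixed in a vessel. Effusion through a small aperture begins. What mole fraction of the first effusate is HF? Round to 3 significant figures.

Rate_i ∝ x_i/√M_i (Graham's law weighted by mole fraction), so the effusate composition follows n_i/√M_i.
Mole fraction of HF in the effusate = (n_HF/√M_HF) / (n_HF/√M_HF + n_H₂S/√M_H₂S)
= (2.71/√20.01) / (2.71/√20.01 + 2.51/√34.08) = 0.6058/(0.6058 + 0.4300) = 0.585.

0.585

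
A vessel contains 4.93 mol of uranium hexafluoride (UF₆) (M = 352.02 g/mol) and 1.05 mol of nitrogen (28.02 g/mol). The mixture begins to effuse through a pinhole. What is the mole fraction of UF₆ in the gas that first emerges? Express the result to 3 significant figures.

0.570

Each component's effusion rate ∝ (its partial pressure)·(1/√M) ∝ n_i/√M_i.
x_UF₆(eff) = (n_UF₆/√M_UF₆) / (n_UF₆/√M_UF₆ + n_N₂/√M_N₂)
= (4.93/√352.02) / (4.93/√352.02 + 1.05/√28.02) = 0.2628/(0.2628 + 0.1984) = 0.570.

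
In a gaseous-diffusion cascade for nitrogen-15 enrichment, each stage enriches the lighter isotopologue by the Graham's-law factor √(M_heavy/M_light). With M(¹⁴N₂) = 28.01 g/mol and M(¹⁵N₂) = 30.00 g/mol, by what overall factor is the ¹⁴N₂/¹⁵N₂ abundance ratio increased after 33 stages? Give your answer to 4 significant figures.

After 33 stages the ratio has grown by (√(30.00/28.01))^33 = (30.00/28.01)^(33/2).
= 1.07105^(33/2) = 3.103.

3.103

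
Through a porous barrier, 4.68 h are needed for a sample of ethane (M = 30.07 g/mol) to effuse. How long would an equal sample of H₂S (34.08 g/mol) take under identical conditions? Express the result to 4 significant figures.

4.982 h

Graham's law gives t_H₂S/t_C₂H₆ = √(M_H₂S/M_C₂H₆) = √(34.08/30.07) = √1.133 = 1.065.
So the time for H₂S is 4.68 × 1.065 = 4.982 h.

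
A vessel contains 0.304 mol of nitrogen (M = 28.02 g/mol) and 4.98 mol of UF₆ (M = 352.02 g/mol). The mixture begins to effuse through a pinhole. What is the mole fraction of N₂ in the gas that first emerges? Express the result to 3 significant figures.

0.178

Effusion rate of each component ∝ n_i/√M_i (partial pressure × 1/√M).
So x_N₂ in the escaping gas = (n_N₂/√M_N₂) / Σ(n_i/√M_i)
= (0.304/√28.02) / (0.304/√28.02 + 4.98/√352.02) = 0.05743/(0.05743 + 0.2654) = 0.178.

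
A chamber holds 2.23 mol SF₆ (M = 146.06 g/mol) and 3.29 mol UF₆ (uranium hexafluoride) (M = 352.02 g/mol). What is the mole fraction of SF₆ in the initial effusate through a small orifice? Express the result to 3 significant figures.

0.513

The effusion rate of species i is ∝ p_i/√M_i ∝ n_i/√M_i.
x_SF₆(eff) = (n_SF₆/√M_SF₆) / (n_SF₆/√M_SF₆ + n_UF₆/√M_UF₆)
= (2.23/√146.06) / (2.23/√146.06 + 3.29/√352.02) = 0.1845/(0.1845 + 0.1754) = 0.513.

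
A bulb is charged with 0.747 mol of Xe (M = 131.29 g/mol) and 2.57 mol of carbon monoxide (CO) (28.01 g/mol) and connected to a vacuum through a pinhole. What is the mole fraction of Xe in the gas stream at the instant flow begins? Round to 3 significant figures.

0.118

Each component's effusion rate ∝ (its partial pressure)·(1/√M) ∝ n_i/√M_i.
So x_Xe in the escaping gas = (n_Xe/√M_Xe) / Σ(n_i/√M_i)
= (0.747/√131.29) / (0.747/√131.29 + 2.57/√28.01) = 0.06519/(0.06519 + 0.4856) = 0.118.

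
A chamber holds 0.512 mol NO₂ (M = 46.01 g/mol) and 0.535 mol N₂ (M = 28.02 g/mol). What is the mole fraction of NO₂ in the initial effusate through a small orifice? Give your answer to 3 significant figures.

Each component's effusion rate ∝ (its partial pressure)·(1/√M) ∝ n_i/√M_i.
So x_NO₂ in the escaping gas = (n_NO₂/√M_NO₂) / Σ(n_i/√M_i)
= (0.512/√46.01) / (0.512/√46.01 + 0.535/√28.02) = 0.07548/(0.07548 + 0.1011) = 0.428.

0.428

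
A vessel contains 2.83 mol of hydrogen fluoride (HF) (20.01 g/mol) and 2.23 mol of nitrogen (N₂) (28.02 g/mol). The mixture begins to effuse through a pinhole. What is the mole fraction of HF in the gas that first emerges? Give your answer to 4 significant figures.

Each component's effusion rate ∝ (its partial pressure)·(1/√M) ∝ n_i/√M_i.
So x_HF in the escaping gas = (n_HF/√M_HF) / Σ(n_i/√M_i)
= (2.83/√20.01) / (2.83/√20.01 + 2.23/√28.02) = 0.6326/(0.6326 + 0.4213) = 0.6003.

0.6003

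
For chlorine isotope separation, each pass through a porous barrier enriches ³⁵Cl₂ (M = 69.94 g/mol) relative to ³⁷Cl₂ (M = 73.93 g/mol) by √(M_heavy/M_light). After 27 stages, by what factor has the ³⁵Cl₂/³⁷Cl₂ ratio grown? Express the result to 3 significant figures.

2.11

The single-stage factor is √(M_heavy/M_light), so 27 stages give [√(73.93/69.94)]^27 = (73.93/69.94)^(27/2).
= 1.05705^(27/2) = 2.11.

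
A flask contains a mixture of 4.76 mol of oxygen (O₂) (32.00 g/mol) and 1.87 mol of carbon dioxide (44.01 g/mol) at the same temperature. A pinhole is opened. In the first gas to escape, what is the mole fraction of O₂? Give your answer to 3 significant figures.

0.749

Each component's effusion rate ∝ (its partial pressure)·(1/√M) ∝ n_i/√M_i.
x_O₂(eff) = (n_O₂/√M_O₂) / (n_O₂/√M_O₂ + n_CO₂/√M_CO₂)
= (4.76/√32.00) / (4.76/√32.00 + 1.87/√44.01) = 0.8415/(0.8415 + 0.2819) = 0.749.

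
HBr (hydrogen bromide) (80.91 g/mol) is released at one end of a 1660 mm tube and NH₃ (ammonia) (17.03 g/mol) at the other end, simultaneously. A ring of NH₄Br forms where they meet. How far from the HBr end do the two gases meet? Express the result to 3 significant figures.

522 mm

Graham's law gives d_HBr/d_NH₃ = rate_HBr/rate_NH₃ = √(M_NH₃/M_HBr) = √(17.03/80.91) = 0.4588.
With d_HBr + d_NH₃ = 1660 mm, d_NH₃ = 1660/(1 + 0.4588) = 1138 mm.
d_HBr = 1660 − 1138 = 522 mm.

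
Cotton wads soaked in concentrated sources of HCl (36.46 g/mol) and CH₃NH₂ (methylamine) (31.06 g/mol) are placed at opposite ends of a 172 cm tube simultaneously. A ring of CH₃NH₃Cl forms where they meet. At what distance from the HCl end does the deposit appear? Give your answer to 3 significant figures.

82.6 cm

Distances travelled in equal time are proportional to diffusion rates, so d_HCl/d_CH₃NH₂ = √(M_CH₃NH₂/M_HCl) = √(31.06/36.46) = 0.9230.
With d_HCl + d_CH₃NH₂ = 172 cm, d_CH₃NH₂ = 172/(1 + 0.9230) = 89.44 cm.
d_HCl = 172 − 89.44 = 82.6 cm.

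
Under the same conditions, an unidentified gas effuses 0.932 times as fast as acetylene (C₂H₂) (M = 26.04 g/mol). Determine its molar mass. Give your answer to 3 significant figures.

Since effusion rate ∝ 1/√M, rate_X/rate_C₂H₂ = √(M_C₂H₂/M_X).
0.932 = √(26.04/M_X)
M_X = 26.04 / 0.932² = 26.04 / 0.8686 = 30.0 g/mol

30.0 g/mol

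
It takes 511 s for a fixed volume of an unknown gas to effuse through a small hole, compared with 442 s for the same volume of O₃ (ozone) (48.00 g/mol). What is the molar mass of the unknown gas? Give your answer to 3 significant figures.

64.2 g/mol

Graham's law gives t_X/t_O₃ = √(M_X/M_O₃).
511/442 = 1.156 = √(M_X/48.00)
M_X = 48.00 × 1.156² = 48.00 × 1.337 = 64.2 g/mol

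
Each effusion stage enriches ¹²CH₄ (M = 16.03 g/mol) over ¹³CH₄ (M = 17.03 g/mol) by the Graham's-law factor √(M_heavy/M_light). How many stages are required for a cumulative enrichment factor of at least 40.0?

Per stage α = (17.03/16.03)^(1/2) = 1.06238^0.5, giving ln α = 0.03026.
Need α^N ≥ 40.0 ⇒ N ≥ ln(40.0) / ln α = 3.689 / 0.03026 = 121.92.
Rounding up, N = 122 stages.

122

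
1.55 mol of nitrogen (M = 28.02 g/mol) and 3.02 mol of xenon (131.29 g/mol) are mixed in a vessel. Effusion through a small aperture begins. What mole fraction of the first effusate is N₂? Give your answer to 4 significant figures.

0.5263

The effusion rate of species i is ∝ p_i/√M_i ∝ n_i/√M_i.
x_N₂(eff) = (n_N₂/√M_N₂) / (n_N₂/√M_N₂ + n_Xe/√M_Xe)
= (1.55/√28.02) / (1.55/√28.02 + 3.02/√131.29) = 0.2928/(0.2928 + 0.2636) = 0.5263.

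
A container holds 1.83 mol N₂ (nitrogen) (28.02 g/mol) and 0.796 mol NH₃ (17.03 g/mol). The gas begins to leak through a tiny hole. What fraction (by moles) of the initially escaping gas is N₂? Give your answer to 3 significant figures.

0.642

Each component's effusion rate ∝ (its partial pressure)·(1/√M) ∝ n_i/√M_i.
So x_N₂ in the escaping gas = (n_N₂/√M_N₂) / Σ(n_i/√M_i)
= (1.83/√28.02) / (1.83/√28.02 + 0.796/√17.03) = 0.3457/(0.3457 + 0.1929) = 0.642.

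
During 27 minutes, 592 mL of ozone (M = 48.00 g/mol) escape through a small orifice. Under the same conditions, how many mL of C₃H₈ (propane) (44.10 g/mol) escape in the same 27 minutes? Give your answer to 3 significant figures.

618 mL

Since effusion rate ∝ 1/√M, rate_C₃H₈/rate_O₃ = √(M_O₃/M_C₃H₈) = √(48.00/44.10) = √1.088 = 1.043.
So the volume for C₃H₈ is 592 × 1.043 = 618 mL.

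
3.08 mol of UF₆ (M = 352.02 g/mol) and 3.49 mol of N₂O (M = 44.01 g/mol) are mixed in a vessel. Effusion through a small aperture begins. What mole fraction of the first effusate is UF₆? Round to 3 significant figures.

0.238

Rate_i ∝ x_i/√M_i (Graham's law weighted by mole fraction), so the effusate composition follows n_i/√M_i.
Mole fraction of UF₆ in the effusate = (n_UF₆/√M_UF₆) / (n_UF₆/√M_UF₆ + n_N₂O/√M_N₂O)
= (3.08/√352.02) / (3.08/√352.02 + 3.49/√44.01) = 0.1642/(0.1642 + 0.5261) = 0.238.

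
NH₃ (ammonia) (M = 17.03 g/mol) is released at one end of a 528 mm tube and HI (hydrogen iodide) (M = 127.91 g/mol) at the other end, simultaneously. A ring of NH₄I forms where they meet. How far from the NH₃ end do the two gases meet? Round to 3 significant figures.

The fronts meet when d_NH₃ + d_HI = L with d_NH₃/d_HI = √(M_HI/M_NH₃) (Graham's law). Here √(M_HI/M_NH₃) = √(127.91/17.03) = 2.741.
With d_NH₃ + d_HI = 528 mm, d_HI = 528/(1 + 2.741) = 141.2 mm.
d_NH₃ = 528 − 141.2 = 387 mm.

387 mm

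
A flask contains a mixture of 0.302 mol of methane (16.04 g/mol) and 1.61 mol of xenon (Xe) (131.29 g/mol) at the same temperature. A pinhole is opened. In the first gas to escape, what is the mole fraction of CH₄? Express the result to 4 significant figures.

0.3492

Rate_i ∝ x_i/√M_i (Graham's law weighted by mole fraction), so the effusate composition follows n_i/√M_i.
Mole fraction of CH₄ in the effusate = (n_CH₄/√M_CH₄) / (n_CH₄/√M_CH₄ + n_Xe/√M_Xe)
= (0.302/√16.04) / (0.302/√16.04 + 1.61/√131.29) = 0.07541/(0.07541 + 0.1405) = 0.3492.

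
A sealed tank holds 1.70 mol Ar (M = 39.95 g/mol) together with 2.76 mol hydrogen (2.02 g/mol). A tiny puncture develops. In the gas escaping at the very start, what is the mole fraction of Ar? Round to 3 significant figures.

Each component's effusion rate ∝ (its partial pressure)·(1/√M) ∝ n_i/√M_i.
So x_Ar in the escaping gas = (n_Ar/√M_Ar) / Σ(n_i/√M_i)
= (1.70/√39.95) / (1.70/√39.95 + 2.76/√2.02) = 0.2690/(0.2690 + 1.942) = 0.122.

0.122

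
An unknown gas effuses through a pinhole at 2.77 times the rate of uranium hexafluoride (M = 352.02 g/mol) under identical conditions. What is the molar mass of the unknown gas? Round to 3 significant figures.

45.9 g/mol

By Graham's law, rate_X/rate_UF₆ = √(M_UF₆/M_X).
2.77 = √(352.02/M_X)
M_X = 352.02 / 2.77² = 352.02 / 7.673 = 45.9 g/mol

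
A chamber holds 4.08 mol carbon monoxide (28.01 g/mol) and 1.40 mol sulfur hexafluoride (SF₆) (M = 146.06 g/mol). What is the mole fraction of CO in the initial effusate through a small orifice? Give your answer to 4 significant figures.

0.8694

The effusion rate of species i is ∝ p_i/√M_i ∝ n_i/√M_i.
x_CO(eff) = (n_CO/√M_CO) / (n_CO/√M_CO + n_SF₆/√M_SF₆)
= (4.08/√28.01) / (4.08/√28.01 + 1.40/√146.06) = 0.7709/(0.7709 + 0.1158) = 0.8694.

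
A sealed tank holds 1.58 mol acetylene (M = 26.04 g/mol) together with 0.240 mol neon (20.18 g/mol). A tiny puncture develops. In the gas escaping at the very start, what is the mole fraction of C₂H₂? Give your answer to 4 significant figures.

0.8528

Rate_i ∝ x_i/√M_i (Graham's law weighted by mole fraction), so the effusate composition follows n_i/√M_i.
x_C₂H₂(eff) = (n_C₂H₂/√M_C₂H₂) / (n_C₂H₂/√M_C₂H₂ + n_Ne/√M_Ne)
= (1.58/√26.04) / (1.58/√26.04 + 0.240/√20.18) = 0.3096/(0.3096 + 0.05343) = 0.8528.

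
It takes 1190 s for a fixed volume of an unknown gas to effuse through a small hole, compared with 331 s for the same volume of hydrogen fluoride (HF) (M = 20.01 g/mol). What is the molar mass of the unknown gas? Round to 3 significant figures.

Graham's law gives t_X/t_HF = √(M_X/M_HF).
1190/331 = 3.595 = √(M_X/20.01)
M_X = 20.01 × 3.595² = 20.01 × 12.93 = 259 g/mol

259 g/mol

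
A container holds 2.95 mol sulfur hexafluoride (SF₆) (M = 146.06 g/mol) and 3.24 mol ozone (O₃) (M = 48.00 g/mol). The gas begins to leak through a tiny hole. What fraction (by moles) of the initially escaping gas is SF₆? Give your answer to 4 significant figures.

Effusion rate of each component ∝ n_i/√M_i (partial pressure × 1/√M).
x_SF₆(eff) = (n_SF₆/√M_SF₆) / (n_SF₆/√M_SF₆ + n_O₃/√M_O₃)
= (2.95/√146.06) / (2.95/√146.06 + 3.24/√48.00) = 0.2441/(0.2441 + 0.4677) = 0.3429.

0.3429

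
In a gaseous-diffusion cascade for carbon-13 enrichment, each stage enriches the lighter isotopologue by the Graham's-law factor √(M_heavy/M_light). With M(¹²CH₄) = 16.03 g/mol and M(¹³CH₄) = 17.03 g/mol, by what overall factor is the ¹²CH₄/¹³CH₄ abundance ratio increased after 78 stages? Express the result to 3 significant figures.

10.6

Overall factor = α^78 with α = √(17.03/16.03), i.e. (17.03/16.03)^(78/2).
= 1.06238^39 = 10.6.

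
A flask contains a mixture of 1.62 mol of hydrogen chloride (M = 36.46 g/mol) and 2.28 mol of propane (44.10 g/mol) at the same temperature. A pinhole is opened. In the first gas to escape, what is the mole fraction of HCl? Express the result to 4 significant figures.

The effusion rate of species i is ∝ p_i/√M_i ∝ n_i/√M_i.
x_HCl(eff) = (n_HCl/√M_HCl) / (n_HCl/√M_HCl + n_C₃H₈/√M_C₃H₈)
= (1.62/√36.46) / (1.62/√36.46 + 2.28/√44.10) = 0.2683/(0.2683 + 0.3433) = 0.4387.

0.4387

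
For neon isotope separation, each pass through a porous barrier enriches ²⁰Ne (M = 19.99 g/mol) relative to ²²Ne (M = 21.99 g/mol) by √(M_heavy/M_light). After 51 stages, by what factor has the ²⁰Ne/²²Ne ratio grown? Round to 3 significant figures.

Each stage multiplies the ratio by α = √(21.99/19.99), so after 51 stages the overall factor is α^51 = (21.99/19.99)^(51/2).
= 1.10005^(51/2) = 11.4.

11.4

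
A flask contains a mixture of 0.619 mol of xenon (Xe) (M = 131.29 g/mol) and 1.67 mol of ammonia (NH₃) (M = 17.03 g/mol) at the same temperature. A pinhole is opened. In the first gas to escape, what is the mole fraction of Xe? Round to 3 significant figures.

Each component's effusion rate ∝ (its partial pressure)·(1/√M) ∝ n_i/√M_i.
x_Xe(eff) = (n_Xe/√M_Xe) / (n_Xe/√M_Xe + n_NH₃/√M_NH₃)
= (0.619/√131.29) / (0.619/√131.29 + 1.67/√17.03) = 0.05402/(0.05402 + 0.4047) = 0.118.

0.118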